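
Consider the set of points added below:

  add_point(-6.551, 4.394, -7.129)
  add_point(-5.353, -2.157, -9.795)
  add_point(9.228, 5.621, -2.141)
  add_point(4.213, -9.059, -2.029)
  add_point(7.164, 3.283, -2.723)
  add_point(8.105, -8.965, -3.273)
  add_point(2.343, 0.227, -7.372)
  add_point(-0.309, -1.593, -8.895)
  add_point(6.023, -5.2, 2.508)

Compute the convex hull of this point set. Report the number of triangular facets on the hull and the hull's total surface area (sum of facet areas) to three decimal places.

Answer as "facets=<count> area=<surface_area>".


8 of the 9 inputs are extreme points: [0, 1, 2, 3, 5, 6, 7, 8].

Area of each hull facet:
  f1: (p8, p2, p0) → 99.2095
  f2: (p8, p3, p0) → 55.7340
  f3: (p1, p3, p0) → 47.3545
  f4: (p1, p7, p0) → 18.4882
  f5: (p5, p8, p2) → 43.8314
  f6: (p5, p8, p3) → 12.6907
  f7: (p5, p1, p3) → 25.5293
  f8: (p5, p1, p7) → 23.9075
  f9: (p6, p5, p2) → 58.8132
  f10: (p6, p5, p7) → 20.4964
  f11: (p6, p2, p0) → 46.4222
  f12: (p6, p7, p0) → 15.6375
Σ area = 468.114

Euler: V−E+F = 8−18+12 = 2.

facets=12 area=468.114


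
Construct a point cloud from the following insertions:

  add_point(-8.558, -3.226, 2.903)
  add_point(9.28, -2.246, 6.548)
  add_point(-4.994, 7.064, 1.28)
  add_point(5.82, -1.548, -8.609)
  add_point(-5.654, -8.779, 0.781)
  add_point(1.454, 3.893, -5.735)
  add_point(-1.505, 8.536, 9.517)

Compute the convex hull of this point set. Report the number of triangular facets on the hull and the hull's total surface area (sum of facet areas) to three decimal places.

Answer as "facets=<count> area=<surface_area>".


facets=10 area=707.097

Extreme-point indices: [0, 1, 2, 3, 4, 5, 6] — 7 of 7 on the boundary.

Area of each hull facet:
  f1: (p6, p1, p0) → 112.9229
  f2: (p4, p1, p0) → 57.1395
  f3: (p4, p3, p1) → 116.5232
  f4: (p2, p6, p0) → 49.3985
  f5: (p5, p2, p6) → 40.9016
  f6: (p5, p6, p1) → 108.7130
  f7: (p5, p3, p1) → 57.4004
  f8: (p5, p2, p0) → 55.2746
  f9: (p5, p4, p0) → 49.5231
  f10: (p5, p4, p3) → 59.3004
Σ area = 707.097

Check V−E+F: 7 − 15 + 10 = 2.


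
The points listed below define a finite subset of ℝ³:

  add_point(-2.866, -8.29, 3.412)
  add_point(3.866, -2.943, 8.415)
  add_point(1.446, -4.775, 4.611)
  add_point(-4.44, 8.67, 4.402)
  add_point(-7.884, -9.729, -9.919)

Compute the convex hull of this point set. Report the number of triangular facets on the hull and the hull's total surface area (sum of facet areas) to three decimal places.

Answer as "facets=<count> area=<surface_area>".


facets=6 area=405.492

Points on the hull: [0, 1, 2, 3, 4] (5 of 5).

Per-facet area ½‖(b−a)×(c−a)‖:
  f1: (p3, p1, p4) → 162.7116
  f2: (p0, p3, p4) → 121.2263
  f3: (p0, p3, p1) → 73.4324
  f4: (p2, p1, p4) → 4.6527
  f5: (p2, p0, p4) → 34.7006
  f6: (p2, p0, p1) → 8.7681
Σ area = 405.492

Euler: V−E+F = 5−9+6 = 2.


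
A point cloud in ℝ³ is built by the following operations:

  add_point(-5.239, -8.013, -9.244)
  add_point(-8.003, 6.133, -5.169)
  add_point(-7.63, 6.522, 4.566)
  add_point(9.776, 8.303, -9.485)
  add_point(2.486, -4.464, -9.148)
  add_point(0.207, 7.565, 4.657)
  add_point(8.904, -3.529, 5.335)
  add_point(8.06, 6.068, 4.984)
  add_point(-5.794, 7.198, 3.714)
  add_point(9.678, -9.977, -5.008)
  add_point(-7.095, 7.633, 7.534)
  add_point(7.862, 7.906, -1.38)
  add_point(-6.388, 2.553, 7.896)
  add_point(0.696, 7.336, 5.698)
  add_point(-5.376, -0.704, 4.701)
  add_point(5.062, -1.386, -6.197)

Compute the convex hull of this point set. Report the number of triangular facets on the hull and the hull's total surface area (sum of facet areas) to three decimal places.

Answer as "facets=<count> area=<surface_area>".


14 of the 16 inputs are extreme points: [0, 1, 2, 3, 4, 5, 6, 7, 9, 10, 11, 12, 13, 14].

Area of each hull facet:
  f1: (p6, p9, p3) → 109.2261
  f2: (p0, p3, p1) → 136.7976
  f3: (p10, p3, p1) → 116.7914
  f4: (p4, p9, p3) → 72.6127
  f5: (p4, p0, p3) → 36.4340
  f6: (p4, p0, p9) → 38.2431
  f7: (p14, p0, p9) → 121.1881
  f8: (p14, p0, p12) → 13.4373
  f9: (p14, p6, p9) → 88.2463
  f10: (p14, p6, p12) → 32.2838
  f11: (p2, p10, p1) → 5.2488
  f12: (p2, p10, p12) → 7.9925
  f13: (p2, p0, p1) → 69.6039
  f14: (p2, p0, p12) → 53.2847
  f15: (p7, p6, p3) → 69.9387
  f16: (p7, p6, p12) → 72.1589
  f17: (p7, p10, p12) → 38.7100
  f18: (p11, p10, p3) → 52.1571
  f19: (p11, p7, p3) → 9.4340
  f20: (p13, p7, p10) → 5.6339
  f21: (p13, p11, p7) → 24.8698
  f22: (p5, p11, p10) → 11.1533
  f23: (p5, p13, p10) → 4.5926
  f24: (p5, p13, p11) → 5.5679
Σ area = 1195.607

Euler: V−E+F = 14−36+24 = 2.

facets=24 area=1195.607


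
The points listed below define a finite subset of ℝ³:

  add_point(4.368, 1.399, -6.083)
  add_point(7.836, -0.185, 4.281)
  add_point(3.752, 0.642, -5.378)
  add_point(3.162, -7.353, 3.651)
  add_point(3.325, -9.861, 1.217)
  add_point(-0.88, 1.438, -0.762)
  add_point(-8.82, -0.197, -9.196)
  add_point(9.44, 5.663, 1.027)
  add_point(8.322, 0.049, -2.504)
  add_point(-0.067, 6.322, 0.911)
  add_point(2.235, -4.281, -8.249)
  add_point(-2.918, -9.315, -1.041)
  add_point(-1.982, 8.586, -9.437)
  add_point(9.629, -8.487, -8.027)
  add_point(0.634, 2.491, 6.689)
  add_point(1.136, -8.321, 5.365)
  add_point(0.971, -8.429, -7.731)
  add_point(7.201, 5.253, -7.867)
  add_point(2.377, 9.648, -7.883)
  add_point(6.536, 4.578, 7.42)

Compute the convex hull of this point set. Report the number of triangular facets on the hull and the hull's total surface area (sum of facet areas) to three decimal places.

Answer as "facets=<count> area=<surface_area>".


Hull vertices (14/20): indices [1, 4, 6, 7, 9, 11, 12, 13, 14, 15, 16, 17, 18, 19].

Triangle areas on the boundary:
  f1: (p12, p13, p6) → 109.6170
  f2: (p7, p19, p18) → 37.6330
  f3: (p14, p15, p19) → 32.7879
  f4: (p14, p11, p6) → 98.1120
  f5: (p14, p11, p15) → 40.7906
  f6: (p1, p15, p19) → 27.9864
  f7: (p1, p7, p13) → 51.3793
  f8: (p1, p7, p19) → 18.5687
  f9: (p17, p12, p13) → 60.1246
  f10: (p17, p12, p18) → 13.1491
  f11: (p17, p7, p13) → 64.0474
  f12: (p17, p7, p18) → 29.6052
  f13: (p9, p19, p18) → 39.3694
  f14: (p9, p12, p18) → 23.0606
  f15: (p9, p14, p19) → 21.9578
  f16: (p9, p12, p6) → 59.7437
  f17: (p9, p14, p6) → 47.9012
  f18: (p16, p13, p6) → 36.2227
  f19: (p16, p11, p6) → 49.0321
  f20: (p4, p1, p13) → 62.2436
  f21: (p4, p1, p15) → 25.9407
  f22: (p4, p11, p15) → 16.2395
  f23: (p4, p16, p13) → 39.5650
  f24: (p4, p16, p11) → 25.5750
Σ area = 1030.652

Euler: V−E+F = 14−36+24 = 2.

facets=24 area=1030.652


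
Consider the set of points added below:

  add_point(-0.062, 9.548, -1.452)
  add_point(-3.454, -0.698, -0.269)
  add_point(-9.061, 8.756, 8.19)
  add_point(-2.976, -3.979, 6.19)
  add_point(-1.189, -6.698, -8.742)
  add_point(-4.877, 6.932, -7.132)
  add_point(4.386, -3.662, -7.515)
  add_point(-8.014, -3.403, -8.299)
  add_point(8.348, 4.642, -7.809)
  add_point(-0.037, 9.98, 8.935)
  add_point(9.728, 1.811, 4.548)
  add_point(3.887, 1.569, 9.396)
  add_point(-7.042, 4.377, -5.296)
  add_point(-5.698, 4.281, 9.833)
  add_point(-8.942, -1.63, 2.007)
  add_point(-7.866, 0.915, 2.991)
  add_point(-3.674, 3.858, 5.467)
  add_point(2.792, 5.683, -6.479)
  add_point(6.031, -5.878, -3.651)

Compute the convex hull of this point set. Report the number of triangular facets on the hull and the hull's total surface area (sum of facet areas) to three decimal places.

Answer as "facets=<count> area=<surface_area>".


facets=26 area=1115.821

15 of the 19 inputs are extreme points: [0, 2, 3, 4, 5, 6, 7, 8, 9, 10, 11, 12, 13, 14, 18].

Facet areas (half cross-product norm):
  f1: (p14, p13, p2) → 30.1025
  f2: (p9, p8, p10) → 85.4070
  f3: (p9, p11, p10) → 34.0333
  f4: (p9, p13, p2) → 23.2406
  f5: (p9, p11, p13) → 35.2092
  f6: (p6, p8, p4) → 18.2977
  f7: (p18, p11, p10) → 44.1878
  f8: (p18, p6, p4) → 14.9243
  f9: (p18, p8, p10) → 62.4549
  f10: (p18, p6, p8) → 20.8634
  f11: (p3, p11, p13) → 39.7830
  f12: (p3, p14, p13) → 34.6211
  f13: (p3, p18, p11) → 62.4871
  f14: (p3, p18, p4) → 59.4028
  f15: (p7, p8, p4) → 54.6758
  f16: (p7, p5, p8) → 72.4980
  f17: (p7, p3, p4) → 56.3233
  f18: (p7, p3, p14) → 36.5499
  f19: (p7, p14, p2) → 48.3212
  f20: (p0, p9, p8) → 49.9929
  f21: (p0, p5, p8) → 45.6913
  f22: (p0, p9, p2) → 47.3042
  f23: (p0, p5, p2) → 51.9296
  f24: (p12, p5, p2) → 25.8361
  f25: (p12, p7, p2) → 47.9271
  f26: (p12, p7, p5) → 13.7566
Σ area = 1115.821

Euler characteristic 15−39+26 = 2 ✓


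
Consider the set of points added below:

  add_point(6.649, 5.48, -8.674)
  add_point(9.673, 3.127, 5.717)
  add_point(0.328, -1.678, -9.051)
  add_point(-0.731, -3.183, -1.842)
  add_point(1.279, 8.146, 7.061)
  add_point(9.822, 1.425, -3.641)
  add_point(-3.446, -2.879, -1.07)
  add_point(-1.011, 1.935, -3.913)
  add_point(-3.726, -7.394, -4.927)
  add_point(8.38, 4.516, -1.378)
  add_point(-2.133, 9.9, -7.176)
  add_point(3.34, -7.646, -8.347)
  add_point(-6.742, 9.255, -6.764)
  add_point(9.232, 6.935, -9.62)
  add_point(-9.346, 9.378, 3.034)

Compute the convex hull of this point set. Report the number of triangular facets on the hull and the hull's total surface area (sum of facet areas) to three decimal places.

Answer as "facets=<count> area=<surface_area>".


facets=18 area=962.582

Extreme-point indices: [1, 2, 4, 5, 6, 8, 10, 11, 12, 13, 14] — 11 of 15 on the boundary.

Per-facet area ½‖(b−a)×(c−a)‖:
  f1: (p1, p11, p5) → 49.5692
  f2: (p12, p10, p14) → 22.3003
  f3: (p8, p1, p11) → 73.8215
  f4: (p8, p12, p14) → 86.1837
  f5: (p4, p10, p14) → 69.3398
  f6: (p2, p8, p11) → 24.3519
  f7: (p2, p8, p12) → 52.3401
  f8: (p6, p8, p1) → 37.8802
  f9: (p6, p4, p1) → 70.2800
  f10: (p6, p8, p14) → 23.9897
  f11: (p6, p4, p14) → 75.1973
  f12: (p13, p4, p1) → 78.0244
  f13: (p13, p1, p5) → 31.0356
  f14: (p13, p4, p10) → 88.3276
  f15: (p13, p11, p5) → 48.4964
  f16: (p13, p2, p11) → 39.7640
  f17: (p13, p12, p10) → 11.0904
  f18: (p13, p2, p12) → 80.5902
Σ area = 962.582

Euler: V−E+F = 11−27+18 = 2.


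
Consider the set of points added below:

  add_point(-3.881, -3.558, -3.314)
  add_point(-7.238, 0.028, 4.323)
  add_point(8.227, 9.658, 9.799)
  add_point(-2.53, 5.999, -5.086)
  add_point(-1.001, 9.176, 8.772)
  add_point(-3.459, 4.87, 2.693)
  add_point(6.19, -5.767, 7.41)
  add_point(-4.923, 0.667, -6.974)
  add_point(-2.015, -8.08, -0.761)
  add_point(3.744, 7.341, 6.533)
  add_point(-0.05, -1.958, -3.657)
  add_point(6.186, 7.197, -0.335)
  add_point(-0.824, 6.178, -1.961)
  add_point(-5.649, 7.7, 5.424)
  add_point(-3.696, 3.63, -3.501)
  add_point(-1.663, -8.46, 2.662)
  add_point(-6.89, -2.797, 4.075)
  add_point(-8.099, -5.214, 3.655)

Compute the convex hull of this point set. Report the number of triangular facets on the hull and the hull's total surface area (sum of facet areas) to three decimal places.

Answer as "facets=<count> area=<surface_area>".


facets=20 area=837.793

Extreme-point indices: [1, 2, 3, 4, 6, 7, 8, 10, 11, 13, 15, 17] — 12 of 18 on the boundary.

Area of each hull facet:
  f1: (p6, p15, p17) → 29.4417
  f2: (p8, p15, p17) → 12.5951
  f3: (p8, p7, p17) → 44.0560
  f4: (p8, p6, p15) → 13.8967
  f5: (p4, p6, p17) → 111.0192
  f6: (p4, p6, p2) → 71.7576
  f7: (p1, p7, p17) → 30.8987
  f8: (p1, p13, p7) → 45.6478
  f9: (p1, p4, p17) → 15.1018
  f10: (p1, p4, p13) → 20.5475
  f11: (p3, p13, p7) → 32.3370
  f12: (p3, p4, p2) → 64.7747
  f13: (p3, p4, p13) → 30.6942
  f14: (p10, p8, p7) → 21.2800
  f15: (p10, p8, p6) → 41.5029
  f16: (p11, p3, p7) → 24.7976
  f17: (p11, p10, p7) → 36.2864
  f18: (p11, p3, p2) → 40.4483
  f19: (p11, p6, p2) → 76.7800
  f20: (p11, p10, p6) → 73.9300
Σ area = 837.793

Euler: V−E+F = 12−30+20 = 2.


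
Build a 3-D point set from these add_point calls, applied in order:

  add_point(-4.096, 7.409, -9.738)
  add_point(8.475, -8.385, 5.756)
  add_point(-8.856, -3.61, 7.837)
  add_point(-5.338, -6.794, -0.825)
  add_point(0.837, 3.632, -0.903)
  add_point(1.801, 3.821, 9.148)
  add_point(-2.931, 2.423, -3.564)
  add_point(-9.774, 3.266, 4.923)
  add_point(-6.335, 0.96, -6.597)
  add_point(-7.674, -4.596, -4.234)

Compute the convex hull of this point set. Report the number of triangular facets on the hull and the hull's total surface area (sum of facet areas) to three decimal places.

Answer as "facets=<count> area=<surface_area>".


Extreme-point indices: [0, 1, 2, 3, 4, 5, 7, 8, 9] — 9 of 10 on the boundary.

Facet areas (half cross-product norm):
  f1: (p0, p5, p7) → 100.2259
  f2: (p9, p0, p1) → 130.7417
  f3: (p2, p5, p7) → 45.4079
  f4: (p2, p5, p1) → 92.7136
  f5: (p2, p9, p7) → 43.6961
  f6: (p4, p5, p1) → 70.7336
  f7: (p4, p0, p1) → 46.6090
  f8: (p4, p0, p5) → 28.6267
  f9: (p8, p0, p7) → 43.6473
  f10: (p8, p9, p7) → 36.6394
  f11: (p8, p9, p0) → 2.2665
  f12: (p3, p9, p1) → 21.1986
  f13: (p3, p2, p1) → 75.9469
  f14: (p3, p2, p9) → 21.9789
Σ area = 760.432

Check V−E+F: 9 − 21 + 14 = 2.

facets=14 area=760.432


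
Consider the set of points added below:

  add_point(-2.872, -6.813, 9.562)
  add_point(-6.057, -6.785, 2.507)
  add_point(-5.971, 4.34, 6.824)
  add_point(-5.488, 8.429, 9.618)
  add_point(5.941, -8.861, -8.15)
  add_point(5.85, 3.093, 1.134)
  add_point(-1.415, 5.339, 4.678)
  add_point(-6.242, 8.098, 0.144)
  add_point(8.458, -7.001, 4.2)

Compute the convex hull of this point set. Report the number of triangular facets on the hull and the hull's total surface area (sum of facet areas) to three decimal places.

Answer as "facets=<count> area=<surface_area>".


facets=12 area=788.853

8 of the 9 inputs are extreme points: [0, 1, 2, 3, 4, 5, 7, 8].

Area of each hull facet:
  f1: (p1, p4, p7) → 121.8658
  f2: (p5, p4, p7) → 95.8966
  f3: (p5, p4, p8) → 68.0258
  f4: (p5, p3, p7) → 61.8334
  f5: (p5, p3, p8) → 77.0487
  f6: (p2, p3, p7) → 19.0037
  f7: (p2, p1, p7) → 45.3009
  f8: (p2, p1, p3) → 7.2287
  f9: (p0, p3, p8) → 95.5378
  f10: (p0, p1, p3) → 59.7084
  f11: (p0, p4, p8) → 77.5581
  f12: (p0, p1, p4) → 59.8455
Σ area = 788.853

Euler characteristic 8−18+12 = 2 ✓


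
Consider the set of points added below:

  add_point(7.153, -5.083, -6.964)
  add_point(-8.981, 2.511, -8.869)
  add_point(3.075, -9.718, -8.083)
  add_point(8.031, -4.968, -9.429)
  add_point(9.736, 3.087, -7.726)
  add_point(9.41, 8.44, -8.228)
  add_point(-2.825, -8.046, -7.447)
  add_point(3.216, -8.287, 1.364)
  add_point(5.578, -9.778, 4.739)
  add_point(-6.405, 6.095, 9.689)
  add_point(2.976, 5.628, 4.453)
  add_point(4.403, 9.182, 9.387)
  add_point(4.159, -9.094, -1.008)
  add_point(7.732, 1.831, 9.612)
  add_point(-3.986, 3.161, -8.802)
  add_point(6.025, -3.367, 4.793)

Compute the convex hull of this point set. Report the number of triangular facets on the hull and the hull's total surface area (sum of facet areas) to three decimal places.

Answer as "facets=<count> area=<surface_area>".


facets=18 area=1275.217

Points on the hull: [1, 2, 3, 4, 5, 6, 8, 9, 11, 13, 14] (11 of 16).

Facet areas (half cross-product norm):
  f1: (p5, p9, p1) → 179.9530
  f2: (p5, p9, p11) → 99.0008
  f3: (p13, p8, p4) → 106.8361
  f4: (p13, p5, p4) → 46.5443
  f5: (p13, p5, p11) → 73.4191
  f6: (p13, p9, p8) → 93.8047
  f7: (p13, p9, p11) → 44.9025
  f8: (p6, p2, p1) → 27.0989
  f9: (p6, p2, p8) → 40.1317
  f10: (p6, p9, p1) → 117.3250
  f11: (p6, p9, p8) → 148.9048
  f12: (p3, p8, p4) → 63.0422
  f13: (p3, p2, p8) → 45.6225
  f14: (p3, p5, p4) → 8.8232
  f15: (p3, p2, p1) → 60.1268
  f16: (p14, p5, p1) → 8.8854
  f17: (p14, p3, p1) → 24.2877
  f18: (p14, p3, p5) → 86.5084
Σ area = 1275.217

Check V−E+F: 11 − 27 + 18 = 2.


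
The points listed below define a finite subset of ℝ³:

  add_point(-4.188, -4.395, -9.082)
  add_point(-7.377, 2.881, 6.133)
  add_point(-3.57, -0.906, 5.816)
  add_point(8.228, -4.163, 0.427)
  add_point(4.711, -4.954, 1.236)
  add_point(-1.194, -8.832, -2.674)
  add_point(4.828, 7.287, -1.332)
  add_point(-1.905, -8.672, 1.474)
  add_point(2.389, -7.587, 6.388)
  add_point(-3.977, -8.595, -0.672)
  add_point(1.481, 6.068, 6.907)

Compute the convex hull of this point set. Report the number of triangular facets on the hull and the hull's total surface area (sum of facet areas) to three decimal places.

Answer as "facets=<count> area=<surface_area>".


facets=14 area=663.316

Points on the hull: [0, 1, 3, 5, 6, 7, 8, 9, 10] (9 of 11).

Facet areas (half cross-product norm):
  f1: (p0, p6, p1) → 113.4844
  f2: (p0, p6, p3) → 90.1232
  f3: (p10, p6, p1) → 40.1590
  f4: (p10, p6, p3) → 53.5073
  f5: (p5, p0, p3) → 43.6751
  f6: (p8, p10, p3) → 58.7074
  f7: (p8, p5, p3) → 41.8915
  f8: (p8, p5, p7) → 10.8379
  f9: (p8, p7, p1) → 44.6068
  f10: (p8, p10, p1) → 62.1416
  f11: (p9, p5, p0) → 14.2425
  f12: (p9, p5, p7) → 5.0730
  f13: (p9, p0, p1) → 64.5968
  f14: (p9, p7, p1) → 20.2696
Σ area = 663.316

Euler characteristic 9−21+14 = 2 ✓


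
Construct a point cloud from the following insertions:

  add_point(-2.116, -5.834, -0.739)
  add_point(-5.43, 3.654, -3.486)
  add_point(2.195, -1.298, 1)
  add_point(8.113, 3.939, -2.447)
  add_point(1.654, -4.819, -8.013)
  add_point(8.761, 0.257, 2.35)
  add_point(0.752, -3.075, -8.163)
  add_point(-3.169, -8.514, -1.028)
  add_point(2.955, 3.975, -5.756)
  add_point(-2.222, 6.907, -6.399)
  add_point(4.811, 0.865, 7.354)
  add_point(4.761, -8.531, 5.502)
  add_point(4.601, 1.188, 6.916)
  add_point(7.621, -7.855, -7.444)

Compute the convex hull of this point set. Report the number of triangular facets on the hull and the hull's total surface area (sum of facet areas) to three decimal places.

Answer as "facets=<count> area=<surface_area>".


facets=20 area=667.412

12 of the 14 inputs are extreme points: [1, 3, 4, 5, 6, 7, 8, 9, 10, 11, 12, 13].

Triangle areas on the boundary:
  f1: (p13, p11, p5) → 60.8184
  f2: (p10, p11, p5) → 29.7615
  f3: (p9, p6, p1) → 27.2019
  f4: (p7, p6, p1) → 49.1425
  f5: (p7, p10, p1) → 86.0717
  f6: (p7, p10, p11) → 48.8020
  f7: (p7, p13, p11) → 60.7652
  f8: (p3, p10, p5) → 16.9418
  f9: (p3, p13, p5) → 37.7868
  f10: (p8, p13, p6) → 31.5203
  f11: (p8, p9, p6) → 22.9218
  f12: (p8, p3, p13) → 38.1544
  f13: (p8, p3, p9) → 11.2652
  f14: (p4, p13, p6) → 3.8481
  f15: (p4, p7, p6) → 8.9786
  f16: (p4, p7, p13) → 30.3506
  f17: (p12, p3, p10) → 2.1519
  f18: (p12, p3, p9) → 59.2420
  f19: (p12, p10, p1) → 2.0909
  f20: (p12, p9, p1) → 39.5967
Σ area = 667.412

Check V−E+F: 12 − 30 + 20 = 2.


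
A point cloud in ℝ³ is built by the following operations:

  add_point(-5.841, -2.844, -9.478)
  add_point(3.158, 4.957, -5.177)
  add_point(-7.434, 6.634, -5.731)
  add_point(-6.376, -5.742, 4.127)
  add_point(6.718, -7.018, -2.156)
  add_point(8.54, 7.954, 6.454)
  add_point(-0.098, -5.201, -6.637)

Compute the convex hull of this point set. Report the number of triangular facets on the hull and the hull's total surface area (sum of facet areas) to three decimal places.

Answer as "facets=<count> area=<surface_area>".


facets=10 area=720.354

Hull vertices (7/7): indices [0, 1, 2, 3, 4, 5, 6].

Area of each hull facet:
  f1: (p3, p5, p2) → 147.7968
  f2: (p3, p4, p5) → 124.1724
  f3: (p3, p0, p2) → 70.7578
  f4: (p1, p5, p2) → 64.3458
  f5: (p1, p0, p2) → 53.2169
  f6: (p1, p4, p5) → 84.0811
  f7: (p6, p1, p4) → 44.6932
  f8: (p6, p1, p0) → 36.7478
  f9: (p6, p3, p4) → 52.0180
  f10: (p6, p3, p0) → 42.5243
Σ area = 720.354

Euler characteristic 7−15+10 = 2 ✓


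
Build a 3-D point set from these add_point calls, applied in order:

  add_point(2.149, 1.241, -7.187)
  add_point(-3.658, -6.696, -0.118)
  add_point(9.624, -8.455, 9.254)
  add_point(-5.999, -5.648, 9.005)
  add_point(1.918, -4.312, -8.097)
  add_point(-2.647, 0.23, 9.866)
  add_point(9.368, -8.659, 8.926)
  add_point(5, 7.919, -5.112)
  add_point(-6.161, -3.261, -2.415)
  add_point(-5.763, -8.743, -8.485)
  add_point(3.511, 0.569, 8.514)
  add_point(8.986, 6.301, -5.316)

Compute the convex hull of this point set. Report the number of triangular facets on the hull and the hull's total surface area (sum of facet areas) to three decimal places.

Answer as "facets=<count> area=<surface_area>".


11 of the 12 inputs are extreme points: [0, 2, 3, 4, 5, 6, 7, 8, 9, 10, 11].

Area of each hull facet:
  f1: (p5, p7, p8) → 103.6840
  f2: (p3, p5, p8) → 39.7523
  f3: (p3, p5, p2) → 51.0490
  f4: (p10, p5, p2) → 30.1239
  f5: (p10, p5, p7) → 46.7396
  f6: (p11, p10, p2) → 85.8995
  f7: (p11, p10, p7) → 33.4542
  f8: (p11, p0, p7) → 16.2615
  f9: (p11, p0, p4) → 18.8481
  f10: (p9, p3, p8) → 38.6458
  f11: (p9, p0, p4) → 21.1194
  f12: (p9, p7, p8) → 62.4177
  f13: (p9, p0, p7) → 15.0073
  f14: (p6, p3, p2) → 3.2329
  f15: (p6, p9, p3) → 138.8968
  f16: (p6, p9, p4) → 81.7080
  f17: (p6, p11, p2) → 4.7089
  f18: (p6, p11, p4) → 121.5818
Σ area = 913.131

Euler characteristic 11−27+18 = 2 ✓

facets=18 area=913.131


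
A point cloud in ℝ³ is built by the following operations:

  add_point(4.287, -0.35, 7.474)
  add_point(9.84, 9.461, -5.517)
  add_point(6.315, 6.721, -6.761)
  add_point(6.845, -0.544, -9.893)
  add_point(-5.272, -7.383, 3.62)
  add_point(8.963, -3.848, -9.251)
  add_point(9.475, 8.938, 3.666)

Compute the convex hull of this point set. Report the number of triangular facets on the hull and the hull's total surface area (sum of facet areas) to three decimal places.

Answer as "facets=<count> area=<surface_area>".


facets=10 area=601.367

Extreme-point indices: [0, 1, 2, 3, 4, 5, 6] — 7 of 7 on the boundary.

Facet areas (half cross-product norm):
  f1: (p5, p3, p4) → 38.4639
  f2: (p5, p0, p4) → 108.2728
  f3: (p5, p3, p1) → 19.0810
  f4: (p2, p3, p4) → 76.8939
  f5: (p2, p3, p1) → 14.7428
  f6: (p6, p0, p4) → 49.5765
  f7: (p6, p2, p4) → 114.9807
  f8: (p6, p2, p1) → 20.8830
  f9: (p6, p5, p1) → 62.3018
  f10: (p6, p5, p0) → 96.1701
Σ area = 601.367

Euler characteristic 7−15+10 = 2 ✓


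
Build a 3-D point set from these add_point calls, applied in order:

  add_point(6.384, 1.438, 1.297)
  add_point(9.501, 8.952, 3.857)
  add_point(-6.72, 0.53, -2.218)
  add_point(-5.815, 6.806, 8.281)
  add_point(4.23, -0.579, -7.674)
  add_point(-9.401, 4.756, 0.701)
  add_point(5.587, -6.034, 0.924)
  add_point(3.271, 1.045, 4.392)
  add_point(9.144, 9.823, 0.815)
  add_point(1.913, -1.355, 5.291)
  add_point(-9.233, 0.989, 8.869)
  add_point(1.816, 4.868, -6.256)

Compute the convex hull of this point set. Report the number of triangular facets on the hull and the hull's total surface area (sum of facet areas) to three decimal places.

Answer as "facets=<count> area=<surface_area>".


Hull vertices (10/12): indices [1, 2, 3, 4, 5, 6, 8, 9, 10, 11].

Facet areas (half cross-product norm):
  f1: (p2, p4, p6) → 61.7404
  f2: (p2, p10, p5) → 25.7921
  f3: (p2, p10, p6) → 81.3340
  f4: (p2, p11, p5) → 28.9735
  f5: (p2, p11, p4) → 31.7925
  f6: (p3, p10, p5) → 27.5172
  f7: (p3, p10, p1) → 42.7805
  f8: (p9, p6, p1) → 46.9976
  f9: (p9, p10, p1) → 69.5427
  f10: (p9, p10, p6) → 28.2860
  f11: (p8, p11, p4) → 33.3050
  f12: (p8, p6, p1) → 25.0614
  f13: (p8, p4, p6) → 72.5351
  f14: (p8, p11, p5) → 72.8342
  f15: (p8, p3, p5) → 73.3087
  f16: (p8, p3, p1) → 25.1324
Σ area = 746.933

Check V−E+F: 10 − 24 + 16 = 2.

facets=16 area=746.933


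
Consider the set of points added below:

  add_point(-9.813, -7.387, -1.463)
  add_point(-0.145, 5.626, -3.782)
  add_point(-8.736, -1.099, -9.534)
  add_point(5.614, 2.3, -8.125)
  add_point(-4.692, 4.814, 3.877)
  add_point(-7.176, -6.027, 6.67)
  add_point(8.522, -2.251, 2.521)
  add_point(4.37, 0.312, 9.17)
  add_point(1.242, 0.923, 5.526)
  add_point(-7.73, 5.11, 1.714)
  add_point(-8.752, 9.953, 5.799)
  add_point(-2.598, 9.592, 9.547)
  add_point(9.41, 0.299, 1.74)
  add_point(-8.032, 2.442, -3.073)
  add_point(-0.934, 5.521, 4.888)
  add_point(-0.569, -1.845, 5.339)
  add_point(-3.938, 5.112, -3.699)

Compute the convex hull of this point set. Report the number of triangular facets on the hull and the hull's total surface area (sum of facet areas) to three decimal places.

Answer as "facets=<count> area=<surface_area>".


facets=18 area=993.147

Extreme-point indices: [0, 1, 2, 3, 5, 6, 7, 10, 11, 12, 16] — 11 of 17 on the boundary.

Per-facet area ½‖(b−a)×(c−a)‖:
  f1: (p2, p10, p0) → 93.3613
  f2: (p5, p10, p0) → 69.4117
  f3: (p3, p2, p0) → 75.1328
  f4: (p16, p2, p10) → 47.9418
  f5: (p6, p7, p12) → 11.5316
  f6: (p6, p7, p5) → 54.7689
  f7: (p6, p5, p0) → 71.8763
  f8: (p6, p3, p0) → 110.3309
  f9: (p6, p3, p12) → 14.3645
  f10: (p11, p5, p10) → 57.2479
  f11: (p11, p7, p5) → 77.1427
  f12: (p11, p7, p12) → 48.5278
  f13: (p11, p3, p12) → 91.6121
  f14: (p1, p3, p2) → 48.9707
  f15: (p1, p16, p2) → 15.5310
  f16: (p1, p16, p10) → 20.8045
  f17: (p1, p11, p10) → 48.1186
  f18: (p1, p11, p3) → 36.4716
Σ area = 993.147

Euler: V−E+F = 11−27+18 = 2.


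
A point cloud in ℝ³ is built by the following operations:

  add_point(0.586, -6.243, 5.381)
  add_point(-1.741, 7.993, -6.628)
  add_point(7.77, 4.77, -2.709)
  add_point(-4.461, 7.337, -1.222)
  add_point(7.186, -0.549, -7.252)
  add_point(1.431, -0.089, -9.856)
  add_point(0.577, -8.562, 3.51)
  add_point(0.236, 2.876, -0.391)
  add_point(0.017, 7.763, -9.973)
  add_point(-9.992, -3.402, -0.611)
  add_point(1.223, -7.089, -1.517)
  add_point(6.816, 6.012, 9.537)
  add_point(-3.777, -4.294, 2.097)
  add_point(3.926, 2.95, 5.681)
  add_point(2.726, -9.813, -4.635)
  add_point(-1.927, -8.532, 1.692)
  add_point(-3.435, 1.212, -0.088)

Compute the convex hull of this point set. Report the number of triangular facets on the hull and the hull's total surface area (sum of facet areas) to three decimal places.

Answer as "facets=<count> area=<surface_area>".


Points on the hull: [0, 1, 2, 3, 4, 5, 6, 8, 9, 11, 14, 15] (12 of 17).

Triangle areas on the boundary:
  f1: (p8, p11, p2) → 55.9244
  f2: (p6, p11, p14) → 66.9980
  f3: (p4, p8, p2) → 37.2021
  f4: (p4, p11, p2) → 30.4348
  f5: (p4, p11, p14) → 95.3387
  f6: (p3, p11, p9) → 92.2860
  f7: (p15, p14, p9) → 36.2257
  f8: (p15, p6, p14) → 12.3120
  f9: (p0, p11, p9) → 85.1714
  f10: (p0, p6, p11) → 11.3711
  f11: (p0, p15, p9) → 23.1448
  f12: (p0, p15, p6) → 4.2944
  f13: (p5, p4, p14) → 32.7957
  f14: (p5, p4, p8) → 24.5384
  f15: (p5, p14, p9) → 76.9884
  f16: (p5, p8, p9) → 59.8503
  f17: (p1, p8, p11) → 28.9957
  f18: (p1, p3, p11) → 45.4481
  f19: (p1, p8, p9) → 24.1399
  f20: (p1, p3, p9) → 34.5538
Σ area = 878.014

Euler: V−E+F = 12−30+20 = 2.

facets=20 area=878.014


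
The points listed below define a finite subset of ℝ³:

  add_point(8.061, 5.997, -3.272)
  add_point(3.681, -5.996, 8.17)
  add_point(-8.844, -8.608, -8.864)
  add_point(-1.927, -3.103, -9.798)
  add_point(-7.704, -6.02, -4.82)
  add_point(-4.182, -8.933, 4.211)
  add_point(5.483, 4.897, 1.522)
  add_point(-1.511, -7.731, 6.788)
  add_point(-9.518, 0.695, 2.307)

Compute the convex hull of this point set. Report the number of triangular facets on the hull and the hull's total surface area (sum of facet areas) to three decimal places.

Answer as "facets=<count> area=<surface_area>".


Hull vertices (8/9): indices [0, 1, 2, 3, 5, 6, 7, 8].

Area of each hull facet:
  f1: (p3, p0, p8) → 109.3054
  f2: (p2, p5, p8) → 72.9071
  f3: (p2, p3, p8) → 62.1124
  f4: (p1, p3, p0) → 122.5407
  f5: (p1, p2, p5) → 47.3137
  f6: (p1, p2, p3) → 84.5900
  f7: (p6, p0, p8) → 36.3615
  f8: (p6, p1, p8) → 92.6353
  f9: (p6, p1, p0) → 26.3164
  f10: (p7, p5, p8) → 21.4584
  f11: (p7, p1, p8) → 31.0173
  f12: (p7, p1, p5) → 5.1074
Σ area = 711.666

Euler characteristic 8−18+12 = 2 ✓

facets=12 area=711.666


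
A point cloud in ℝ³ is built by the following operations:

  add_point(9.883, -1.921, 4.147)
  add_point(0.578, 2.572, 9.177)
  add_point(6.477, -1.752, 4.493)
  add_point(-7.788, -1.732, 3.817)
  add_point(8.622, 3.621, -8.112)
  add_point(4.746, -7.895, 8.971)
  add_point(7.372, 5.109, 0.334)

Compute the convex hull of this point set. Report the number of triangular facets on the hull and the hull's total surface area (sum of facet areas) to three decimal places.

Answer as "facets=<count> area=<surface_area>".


facets=8 area=512.106

Hull vertices (6/7): indices [0, 1, 3, 4, 5, 6].

Area of each hull facet:
  f1: (p4, p6, p3) → 71.1172
  f2: (p4, p6, p0) → 35.1125
  f3: (p1, p6, p3) → 61.0742
  f4: (p1, p6, p0) → 44.7224
  f5: (p5, p1, p3) → 60.7442
  f6: (p5, p1, p0) → 48.0284
  f7: (p5, p4, p3) → 145.9548
  f8: (p5, p4, p0) → 45.3526
Σ area = 512.106

Check V−E+F: 6 − 12 + 8 = 2.


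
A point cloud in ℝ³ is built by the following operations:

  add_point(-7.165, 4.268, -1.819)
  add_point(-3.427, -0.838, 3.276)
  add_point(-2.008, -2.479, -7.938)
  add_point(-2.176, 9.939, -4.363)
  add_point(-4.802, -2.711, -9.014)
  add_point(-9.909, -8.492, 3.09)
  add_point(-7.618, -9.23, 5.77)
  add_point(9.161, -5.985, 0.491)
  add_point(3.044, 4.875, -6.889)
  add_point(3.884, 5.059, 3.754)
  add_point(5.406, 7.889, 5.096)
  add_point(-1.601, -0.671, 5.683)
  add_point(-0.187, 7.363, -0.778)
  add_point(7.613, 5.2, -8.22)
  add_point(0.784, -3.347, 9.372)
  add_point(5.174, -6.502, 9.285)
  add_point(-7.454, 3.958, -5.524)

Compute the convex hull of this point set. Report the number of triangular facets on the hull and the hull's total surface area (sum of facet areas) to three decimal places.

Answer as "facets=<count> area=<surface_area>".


Points on the hull: [0, 2, 3, 4, 5, 6, 7, 10, 13, 14, 15, 16] (12 of 17).

Area of each hull facet:
  f1: (p4, p7, p5) → 119.4335
  f2: (p16, p4, p5) → 56.6203
  f3: (p16, p4, p3) → 28.4685
  f4: (p13, p4, p3) → 74.8069
  f5: (p13, p10, p7) → 89.0469
  f6: (p13, p10, p3) → 66.8523
  f7: (p15, p10, p7) → 68.8583
  f8: (p0, p10, p3) → 48.9836
  f9: (p0, p16, p5) → 25.1171
  f10: (p0, p16, p3) → 14.5312
  f11: (p2, p4, p7) → 8.9338
  f12: (p2, p13, p7) → 79.7488
  f13: (p2, p13, p4) → 11.8636
  f14: (p6, p7, p5) → 30.2978
  f15: (p6, p15, p7) → 64.5915
  f16: (p6, p0, p5) → 23.7583
  f17: (p14, p15, p10) → 34.0260
  f18: (p14, p6, p15) → 27.9749
  f19: (p14, p0, p10) → 88.7872
  f20: (p14, p6, p0) → 79.4347
Σ area = 1042.135

Euler characteristic 12−30+20 = 2 ✓

facets=20 area=1042.135


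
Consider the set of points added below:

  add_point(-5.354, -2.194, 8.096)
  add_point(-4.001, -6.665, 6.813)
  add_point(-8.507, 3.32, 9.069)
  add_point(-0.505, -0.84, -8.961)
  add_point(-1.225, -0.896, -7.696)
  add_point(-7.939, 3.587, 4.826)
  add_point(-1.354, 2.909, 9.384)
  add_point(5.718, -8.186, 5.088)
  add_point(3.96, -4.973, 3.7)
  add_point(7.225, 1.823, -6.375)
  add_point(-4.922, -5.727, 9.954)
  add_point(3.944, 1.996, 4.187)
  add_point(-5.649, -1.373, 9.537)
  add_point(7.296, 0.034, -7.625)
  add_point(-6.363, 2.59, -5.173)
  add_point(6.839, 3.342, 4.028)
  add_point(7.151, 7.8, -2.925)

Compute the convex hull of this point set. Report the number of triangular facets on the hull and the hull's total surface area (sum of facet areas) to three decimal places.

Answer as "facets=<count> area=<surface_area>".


facets=20 area=838.554

12 of the 17 inputs are extreme points: [1, 2, 3, 4, 5, 6, 7, 10, 13, 14, 15, 16].

Triangle areas on the boundary:
  f1: (p3, p7, p13) → 60.5870
  f2: (p3, p16, p13) → 35.6491
  f3: (p15, p7, p13) → 69.3529
  f4: (p15, p16, p13) → 37.5069
  f5: (p1, p3, p7) → 81.6772
  f6: (p14, p3, p16) → 50.4883
  f7: (p6, p16, p2) → 49.3058
  f8: (p6, p15, p16) → 34.7027
  f9: (p6, p15, p7) → 56.1074
  f10: (p5, p16, p2) → 30.8528
  f11: (p5, p14, p2) → 3.5213
  f12: (p5, p14, p16) → 74.4728
  f13: (p4, p1, p3) → 5.1511
  f14: (p4, p14, p3) → 3.5521
  f15: (p4, p14, p1) → 50.8685
  f16: (p10, p1, p7) → 15.0579
  f17: (p10, p6, p7) → 55.1042
  f18: (p10, p6, p2) → 31.7510
  f19: (p10, p14, p2) → 70.4527
  f20: (p10, p14, p1) → 22.3921
Σ area = 838.554

Euler characteristic 12−30+20 = 2 ✓


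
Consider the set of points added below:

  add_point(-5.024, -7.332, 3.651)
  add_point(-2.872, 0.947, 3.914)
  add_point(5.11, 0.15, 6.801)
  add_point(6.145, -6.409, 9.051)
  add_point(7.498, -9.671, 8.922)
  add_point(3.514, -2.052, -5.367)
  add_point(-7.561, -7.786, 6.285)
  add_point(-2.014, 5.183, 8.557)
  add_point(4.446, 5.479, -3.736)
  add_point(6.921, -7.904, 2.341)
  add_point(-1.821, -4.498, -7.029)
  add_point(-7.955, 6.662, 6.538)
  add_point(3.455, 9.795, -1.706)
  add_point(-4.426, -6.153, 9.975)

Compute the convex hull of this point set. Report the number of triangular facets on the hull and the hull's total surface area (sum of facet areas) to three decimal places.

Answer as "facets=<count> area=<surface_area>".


Extreme-point indices: [0, 2, 3, 4, 5, 6, 7, 8, 9, 10, 11, 12, 13] — 13 of 14 on the boundary.

Facet areas (half cross-product norm):
  f1: (p10, p12, p11) → 112.2881
  f2: (p6, p10, p11) → 105.3944
  f3: (p7, p12, p11) → 40.2490
  f4: (p0, p6, p4) → 23.9689
  f5: (p0, p6, p10) → 9.8473
  f6: (p2, p12, p4) → 32.8204
  f7: (p2, p7, p12) → 53.0325
  f8: (p13, p6, p4) → 28.6988
  f9: (p13, p6, p11) → 35.0491
  f10: (p13, p7, p11) → 37.5428
  f11: (p9, p5, p10) → 30.1609
  f12: (p9, p0, p4) → 41.1326
  f13: (p9, p0, p10) → 64.4043
  f14: (p8, p10, p12) → 20.3486
  f15: (p8, p5, p10) → 19.7493
  f16: (p8, p9, p5) → 37.2139
  f17: (p8, p12, p4) → 43.7190
  f18: (p8, p9, p4) → 39.2280
  f19: (p3, p2, p4) → 5.1801
  f20: (p3, p2, p7) → 25.3176
  f21: (p3, p13, p4) → 17.1332
  f22: (p3, p13, p7) → 60.8041
Σ area = 883.283

Euler: V−E+F = 13−33+22 = 2.

facets=22 area=883.283


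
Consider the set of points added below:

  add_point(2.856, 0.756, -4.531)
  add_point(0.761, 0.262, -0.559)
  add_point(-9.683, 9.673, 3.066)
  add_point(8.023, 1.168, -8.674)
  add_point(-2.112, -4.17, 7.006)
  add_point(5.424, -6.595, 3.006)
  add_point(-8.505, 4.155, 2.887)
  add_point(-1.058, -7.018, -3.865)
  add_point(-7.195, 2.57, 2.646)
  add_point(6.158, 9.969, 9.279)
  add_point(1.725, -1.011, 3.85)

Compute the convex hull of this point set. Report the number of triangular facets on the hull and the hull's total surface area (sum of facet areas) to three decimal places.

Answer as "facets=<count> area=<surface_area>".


7 of the 11 inputs are extreme points: [2, 3, 4, 5, 6, 7, 9].

Triangle areas on the boundary:
  f1: (p7, p3, p2) → 130.9510
  f2: (p9, p3, p2) → 165.5543
  f3: (p4, p9, p2) → 119.2792
  f4: (p6, p7, p2) → 22.7325
  f5: (p6, p4, p2) → 17.8271
  f6: (p6, p4, p7) → 63.2310
  f7: (p5, p7, p3) → 60.3616
  f8: (p5, p4, p7) → 40.6819
  f9: (p5, p9, p3) → 123.1440
  f10: (p5, p4, p9) → 72.7248
Σ area = 816.487

Euler: V−E+F = 7−15+10 = 2.

facets=10 area=816.487


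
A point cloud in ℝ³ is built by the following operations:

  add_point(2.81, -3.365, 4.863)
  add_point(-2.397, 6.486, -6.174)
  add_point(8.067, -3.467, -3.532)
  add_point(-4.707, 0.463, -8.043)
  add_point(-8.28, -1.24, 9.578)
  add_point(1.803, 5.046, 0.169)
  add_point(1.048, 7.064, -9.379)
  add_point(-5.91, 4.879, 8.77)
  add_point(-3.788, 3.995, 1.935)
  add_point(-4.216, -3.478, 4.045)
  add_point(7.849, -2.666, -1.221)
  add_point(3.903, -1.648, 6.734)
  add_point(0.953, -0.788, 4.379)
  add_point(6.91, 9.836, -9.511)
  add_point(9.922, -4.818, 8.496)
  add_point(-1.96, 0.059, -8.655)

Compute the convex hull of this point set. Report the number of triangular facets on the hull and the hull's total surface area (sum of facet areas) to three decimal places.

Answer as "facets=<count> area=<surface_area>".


facets=16 area=898.084

Points on the hull: [1, 2, 3, 4, 6, 7, 9, 13, 14, 15] (10 of 16).

Facet areas (half cross-product norm):
  f1: (p7, p14, p4) → 60.4232
  f2: (p7, p13, p14) → 196.7103
  f3: (p7, p3, p4) → 57.3585
  f4: (p9, p14, p4) → 50.6571
  f5: (p9, p3, p4) → 36.3913
  f6: (p1, p7, p13) → 67.5075
  f7: (p1, p7, p3) → 51.5838
  f8: (p2, p9, p14) → 81.4798
  f9: (p2, p13, p14) → 76.8525
  f10: (p6, p1, p13) → 10.6259
  f11: (p6, p1, p3) → 15.6846
  f12: (p15, p9, p3) → 17.9502
  f13: (p15, p2, p9) → 73.9753
  f14: (p15, p2, p13) → 73.9174
  f15: (p15, p6, p13) → 16.4841
  f16: (p15, p6, p3) → 10.4824
Σ area = 898.084

Euler: V−E+F = 10−24+16 = 2.


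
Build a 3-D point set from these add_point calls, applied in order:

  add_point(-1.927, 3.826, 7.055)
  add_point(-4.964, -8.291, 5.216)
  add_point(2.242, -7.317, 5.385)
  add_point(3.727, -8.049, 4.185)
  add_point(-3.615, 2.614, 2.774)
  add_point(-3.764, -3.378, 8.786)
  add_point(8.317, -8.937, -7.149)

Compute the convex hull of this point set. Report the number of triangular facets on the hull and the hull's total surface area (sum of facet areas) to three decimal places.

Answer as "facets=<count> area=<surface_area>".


facets=10 area=374.419

7 of the 7 inputs are extreme points: [0, 1, 2, 3, 4, 5, 6].

Triangle areas on the boundary:
  f1: (p3, p6, p1) → 47.1286
  f2: (p3, p0, p6) → 74.9597
  f3: (p4, p6, p1) → 100.1083
  f4: (p4, p0, p6) → 42.2930
  f5: (p4, p5, p1) → 25.9587
  f6: (p4, p5, p0) → 18.0274
  f7: (p2, p5, p1) → 21.3916
  f8: (p2, p3, p1) → 5.6001
  f9: (p2, p5, p0) → 29.7854
  f10: (p2, p3, p0) → 9.1665
Σ area = 374.419

Euler characteristic 7−15+10 = 2 ✓


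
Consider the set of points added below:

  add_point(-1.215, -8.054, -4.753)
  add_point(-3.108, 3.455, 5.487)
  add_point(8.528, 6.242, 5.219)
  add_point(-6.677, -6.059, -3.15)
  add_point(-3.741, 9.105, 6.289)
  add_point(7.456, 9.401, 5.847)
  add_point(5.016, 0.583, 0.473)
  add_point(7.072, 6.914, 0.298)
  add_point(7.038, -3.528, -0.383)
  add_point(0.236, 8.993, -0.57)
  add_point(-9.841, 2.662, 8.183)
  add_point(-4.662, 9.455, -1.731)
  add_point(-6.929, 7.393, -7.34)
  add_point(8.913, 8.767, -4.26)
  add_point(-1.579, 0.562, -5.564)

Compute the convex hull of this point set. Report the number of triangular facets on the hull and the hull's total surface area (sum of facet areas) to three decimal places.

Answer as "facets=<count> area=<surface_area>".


Hull vertices (10/15): indices [0, 2, 3, 4, 5, 8, 10, 11, 12, 13].

Per-facet area ½‖(b−a)×(c−a)‖:
  f1: (p12, p0, p13) → 129.3725
  f2: (p3, p0, p10) → 35.3960
  f3: (p3, p12, p10) → 96.9627
  f4: (p3, p12, p0) → 41.1178
  f5: (p8, p0, p13) → 61.9308
  f6: (p8, p2, p13) → 53.9946
  f7: (p8, p0, p10) → 96.5094
  f8: (p8, p2, p10) → 105.1682
  f9: (p5, p2, p10) → 31.7491
  f10: (p5, p2, p13) → 16.6427
  f11: (p11, p12, p13) → 43.5279
  f12: (p11, p5, p13) → 66.9206
  f13: (p11, p12, p10) → 39.0656
  f14: (p4, p5, p10) → 36.3838
  f15: (p4, p11, p10) → 36.1739
  f16: (p4, p11, p5) → 45.1658
Σ area = 936.081

Euler: V−E+F = 10−24+16 = 2.

facets=16 area=936.081


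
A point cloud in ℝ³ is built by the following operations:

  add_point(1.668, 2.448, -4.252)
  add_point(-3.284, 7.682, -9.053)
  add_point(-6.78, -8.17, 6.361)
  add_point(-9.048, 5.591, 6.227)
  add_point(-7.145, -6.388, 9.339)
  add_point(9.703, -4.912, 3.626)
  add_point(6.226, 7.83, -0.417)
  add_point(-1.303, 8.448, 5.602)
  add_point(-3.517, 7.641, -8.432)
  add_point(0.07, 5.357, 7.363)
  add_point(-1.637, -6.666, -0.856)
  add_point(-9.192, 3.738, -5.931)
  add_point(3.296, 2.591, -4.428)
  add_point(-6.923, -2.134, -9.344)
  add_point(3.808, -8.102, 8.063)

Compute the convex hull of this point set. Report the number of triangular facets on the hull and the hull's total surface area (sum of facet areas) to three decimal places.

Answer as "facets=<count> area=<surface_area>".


Points on the hull: [1, 2, 3, 4, 5, 6, 7, 8, 9, 10, 11, 12, 13, 14] (14 of 15).

Per-facet area ½‖(b−a)×(c−a)‖:
  f1: (p13, p2, p11) → 59.5790
  f2: (p12, p6, p5) → 45.5960
  f3: (p12, p13, p5) → 70.0622
  f4: (p9, p14, p5) → 54.9153
  f5: (p9, p6, p5) → 67.4877
  f6: (p9, p6, p7) → 18.3974
  f7: (p9, p3, p7) → 15.7804
  f8: (p10, p13, p2) → 44.9067
  f9: (p10, p14, p2) → 43.3165
  f10: (p10, p13, p5) → 50.4592
  f11: (p10, p14, p5) → 41.9629
  f12: (p1, p12, p6) → 33.9037
  f13: (p1, p6, p7) → 61.2708
  f14: (p1, p13, p11) → 27.7778
  f15: (p1, p12, p13) → 48.2919
  f16: (p4, p9, p3) → 56.3160
  f17: (p4, p9, p14) → 71.3722
  f18: (p4, p14, p2) → 18.6997
  f19: (p4, p2, p11) → 29.2706
  f20: (p4, p3, p11) → 76.5939
  f21: (p8, p3, p7) → 58.6628
  f22: (p8, p1, p7) → 2.3845
  f23: (p8, p3, p11) → 43.6535
  f24: (p8, p1, p11) → 1.9038
Σ area = 1042.564

Check V−E+F: 14 − 36 + 24 = 2.

facets=24 area=1042.564
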